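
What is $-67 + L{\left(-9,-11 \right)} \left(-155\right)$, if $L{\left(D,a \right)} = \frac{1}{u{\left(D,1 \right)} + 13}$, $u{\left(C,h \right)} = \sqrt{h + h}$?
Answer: $- \frac{13204}{167} + \frac{155 \sqrt{2}}{167} \approx -77.753$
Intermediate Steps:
$u{\left(C,h \right)} = \sqrt{2} \sqrt{h}$ ($u{\left(C,h \right)} = \sqrt{2 h} = \sqrt{2} \sqrt{h}$)
$L{\left(D,a \right)} = \frac{1}{13 + \sqrt{2}}$ ($L{\left(D,a \right)} = \frac{1}{\sqrt{2} \sqrt{1} + 13} = \frac{1}{\sqrt{2} \cdot 1 + 13} = \frac{1}{\sqrt{2} + 13} = \frac{1}{13 + \sqrt{2}}$)
$-67 + L{\left(-9,-11 \right)} \left(-155\right) = -67 + \left(\frac{13}{167} - \frac{\sqrt{2}}{167}\right) \left(-155\right) = -67 - \left(\frac{2015}{167} - \frac{155 \sqrt{2}}{167}\right) = - \frac{13204}{167} + \frac{155 \sqrt{2}}{167}$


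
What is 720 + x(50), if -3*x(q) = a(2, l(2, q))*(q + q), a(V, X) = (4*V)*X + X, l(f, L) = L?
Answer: -14280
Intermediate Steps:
a(V, X) = X + 4*V*X (a(V, X) = 4*V*X + X = X + 4*V*X)
x(q) = -6*q² (x(q) = -q*(1 + 4*2)*(q + q)/3 = -q*(1 + 8)*2*q/3 = -q*9*2*q/3 = -9*q*2*q/3 = -6*q²)
720 + x(50) = 720 - 6*50² = 720 - 6*2500 = 720 - 15000 = -14280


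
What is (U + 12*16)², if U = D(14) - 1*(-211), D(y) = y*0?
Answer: 162409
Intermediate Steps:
D(y) = 0
U = 211 (U = 0 - 1*(-211) = 0 + 211 = 211)
(U + 12*16)² = (211 + 12*16)² = (211 + 192)² = 403² = 162409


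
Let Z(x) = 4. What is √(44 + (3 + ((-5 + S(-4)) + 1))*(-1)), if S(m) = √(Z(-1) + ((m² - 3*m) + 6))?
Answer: √(45 - √38) ≈ 6.2318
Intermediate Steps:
S(m) = √(10 + m² - 3*m) (S(m) = √(4 + ((m² - 3*m) + 6)) = √(4 + (6 + m² - 3*m)) = √(10 + m² - 3*m))
√(44 + (3 + ((-5 + S(-4)) + 1))*(-1)) = √(44 + (3 + ((-5 + √(10 + (-4)² - 3*(-4))) + 1))*(-1)) = √(44 + (3 + ((-5 + √(10 + 16 + 12)) + 1))*(-1)) = √(44 + (3 + ((-5 + √38) + 1))*(-1)) = √(44 + (3 + (-4 + √38))*(-1)) = √(44 + (-1 + √38)*(-1)) = √(44 + (1 - √38)) = √(45 - √38)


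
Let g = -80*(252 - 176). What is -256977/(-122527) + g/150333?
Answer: 37887159181/18419851491 ≈ 2.0569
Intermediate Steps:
g = -6080 (g = -80*76 = -6080)
-256977/(-122527) + g/150333 = -256977/(-122527) - 6080/150333 = -256977*(-1/122527) - 6080*1/150333 = 256977/122527 - 6080/150333 = 37887159181/18419851491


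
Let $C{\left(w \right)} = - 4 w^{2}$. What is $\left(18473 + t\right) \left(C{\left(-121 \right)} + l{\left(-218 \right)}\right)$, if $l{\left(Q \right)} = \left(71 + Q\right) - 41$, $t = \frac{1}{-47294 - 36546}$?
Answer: $- \frac{710888330421}{655} \approx -1.0853 \cdot 10^{9}$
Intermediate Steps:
$t = - \frac{1}{83840}$ ($t = \frac{1}{-83840} = - \frac{1}{83840} \approx -1.1927 \cdot 10^{-5}$)
$l{\left(Q \right)} = 30 + Q$
$\left(18473 + t\right) \left(C{\left(-121 \right)} + l{\left(-218 \right)}\right) = \left(18473 - \frac{1}{83840}\right) \left(- 4 \left(-121\right)^{2} + \left(30 - 218\right)\right) = \frac{1548776319 \left(\left(-4\right) 14641 - 188\right)}{83840} = \frac{1548776319 \left(-58564 - 188\right)}{83840} = \frac{1548776319}{83840} \left(-58752\right) = - \frac{710888330421}{655}$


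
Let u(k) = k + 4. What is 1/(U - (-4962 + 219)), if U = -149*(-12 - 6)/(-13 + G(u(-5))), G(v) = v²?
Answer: 2/9039 ≈ 0.00022126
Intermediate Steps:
u(k) = 4 + k
U = -447/2 (U = -149*(-12 - 6)/(-13 + (4 - 5)²) = -(-2682)/(-13 + (-1)²) = -(-2682)/(-13 + 1) = -(-2682)/(-12) = -(-2682)*(-1)/12 = -149*3/2 = -447/2 ≈ -223.50)
1/(U - (-4962 + 219)) = 1/(-447/2 - (-4962 + 219)) = 1/(-447/2 - 1*(-4743)) = 1/(-447/2 + 4743) = 1/(9039/2) = 2/9039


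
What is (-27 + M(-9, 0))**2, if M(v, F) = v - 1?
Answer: 1369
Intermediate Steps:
M(v, F) = -1 + v
(-27 + M(-9, 0))**2 = (-27 + (-1 - 9))**2 = (-27 - 10)**2 = (-37)**2 = 1369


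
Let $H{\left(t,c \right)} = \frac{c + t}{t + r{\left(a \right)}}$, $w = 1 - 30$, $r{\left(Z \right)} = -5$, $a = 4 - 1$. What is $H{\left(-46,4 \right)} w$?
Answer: $- \frac{406}{17} \approx -23.882$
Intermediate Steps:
$a = 3$ ($a = 4 - 1 = 3$)
$w = -29$ ($w = 1 - 30 = -29$)
$H{\left(t,c \right)} = \frac{c + t}{-5 + t}$ ($H{\left(t,c \right)} = \frac{c + t}{t - 5} = \frac{c + t}{-5 + t}$)
$H{\left(-46,4 \right)} w = \frac{4 - 46}{-5 - 46} \left(-29\right) = \frac{1}{-51} \left(-42\right) \left(-29\right) = \left(- \frac{1}{51}\right) \left(-42\right) \left(-29\right) = \frac{14}{17} \left(-29\right) = - \frac{406}{17}$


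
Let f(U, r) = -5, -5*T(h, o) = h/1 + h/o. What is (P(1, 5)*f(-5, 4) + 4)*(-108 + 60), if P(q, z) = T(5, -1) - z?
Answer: -1392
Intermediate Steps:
T(h, o) = -h/5 - h/(5*o) (T(h, o) = -(h/1 + h/o)/5 = -(h*1 + h/o)/5 = -(h + h/o)/5 = -h/5 - h/(5*o))
P(q, z) = -z (P(q, z) = -1/5*5*(1 - 1)/(-1) - z = -1/5*5*(-1)*0 - z = 0 - z = -z)
(P(1, 5)*f(-5, 4) + 4)*(-108 + 60) = (-1*5*(-5) + 4)*(-108 + 60) = (-5*(-5) + 4)*(-48) = (25 + 4)*(-48) = 29*(-48) = -1392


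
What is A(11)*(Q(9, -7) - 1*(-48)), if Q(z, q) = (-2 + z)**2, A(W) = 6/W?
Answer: 582/11 ≈ 52.909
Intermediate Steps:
A(11)*(Q(9, -7) - 1*(-48)) = (6/11)*((-2 + 9)**2 - 1*(-48)) = (6*(1/11))*(7**2 + 48) = 6*(49 + 48)/11 = (6/11)*97 = 582/11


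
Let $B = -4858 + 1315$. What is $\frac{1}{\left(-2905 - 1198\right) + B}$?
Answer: $- \frac{1}{7646} \approx -0.00013079$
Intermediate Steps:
$B = -3543$
$\frac{1}{\left(-2905 - 1198\right) + B} = \frac{1}{\left(-2905 - 1198\right) - 3543} = \frac{1}{-4103 - 3543} = \frac{1}{-7646} = - \frac{1}{7646}$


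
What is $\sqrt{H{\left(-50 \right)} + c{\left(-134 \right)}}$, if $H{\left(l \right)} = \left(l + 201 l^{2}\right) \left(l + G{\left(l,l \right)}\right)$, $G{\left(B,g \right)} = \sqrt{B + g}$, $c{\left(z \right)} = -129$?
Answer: $\sqrt{-25122629 + 5024500 i} \approx 498.76 + 5037.0 i$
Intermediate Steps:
$H{\left(l \right)} = \left(l + 201 l^{2}\right) \left(l + \sqrt{2} \sqrt{l}\right)$ ($H{\left(l \right)} = \left(l + 201 l^{2}\right) \left(l + \sqrt{l + l}\right) = \left(l + 201 l^{2}\right) \left(l + \sqrt{2 l}\right) = \left(l + 201 l^{2}\right) \left(l + \sqrt{2} \sqrt{l}\right)$)
$\sqrt{H{\left(-50 \right)} + c{\left(-134 \right)}} = \sqrt{- 50 \left(-50 + 201 \left(-50\right)^{2} + \sqrt{2} \sqrt{-50} + 201 \sqrt{2} \left(-50\right)^{\frac{3}{2}}\right) - 129} = \sqrt{- 50 \left(-50 + 201 \cdot 2500 + \sqrt{2} \cdot 5 i \sqrt{2} + 201 \sqrt{2} \left(- 250 i \sqrt{2}\right)\right) - 129} = \sqrt{- 50 \left(-50 + 502500 + 10 i - 100500 i\right) - 129} = \sqrt{- 50 \left(502450 - 100490 i\right) - 129} = \sqrt{\left(-25122500 + 5024500 i\right) - 129} = \sqrt{-25122629 + 5024500 i}$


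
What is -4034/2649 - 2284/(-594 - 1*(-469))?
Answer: 5546066/331125 ≈ 16.749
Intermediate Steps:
-4034/2649 - 2284/(-594 - 1*(-469)) = -4034*1/2649 - 2284/(-594 + 469) = -4034/2649 - 2284/(-125) = -4034/2649 - 2284*(-1/125) = -4034/2649 + 2284/125 = 5546066/331125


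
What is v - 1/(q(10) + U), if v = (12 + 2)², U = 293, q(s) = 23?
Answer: 61935/316 ≈ 196.00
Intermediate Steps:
v = 196 (v = 14² = 196)
v - 1/(q(10) + U) = 196 - 1/(23 + 293) = 196 - 1/316 = 61935/316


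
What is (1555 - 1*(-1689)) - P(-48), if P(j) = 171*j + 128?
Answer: 11324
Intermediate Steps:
P(j) = 128 + 171*j
(1555 - 1*(-1689)) - P(-48) = (1555 - 1*(-1689)) - (128 + 171*(-48)) = (1555 + 1689) - (128 - 8208) = 3244 - 1*(-8080) = 3244 + 8080 = 11324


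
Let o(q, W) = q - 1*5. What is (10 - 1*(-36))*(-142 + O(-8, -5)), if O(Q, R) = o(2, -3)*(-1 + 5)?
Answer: -7084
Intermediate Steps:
o(q, W) = -5 + q (o(q, W) = q - 5 = -5 + q)
O(Q, R) = -12 (O(Q, R) = (-5 + 2)*(-1 + 5) = -3*4 = -12)
(10 - 1*(-36))*(-142 + O(-8, -5)) = (10 - 1*(-36))*(-142 - 12) = (10 + 36)*(-154) = 46*(-154) = -7084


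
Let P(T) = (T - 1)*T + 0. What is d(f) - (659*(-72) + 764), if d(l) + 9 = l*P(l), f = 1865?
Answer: 6483458075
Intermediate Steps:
P(T) = T*(-1 + T) (P(T) = (-1 + T)*T + 0 = T*(-1 + T) + 0 = T*(-1 + T))
d(l) = -9 + l²*(-1 + l) (d(l) = -9 + l*(l*(-1 + l)) = -9 + l²*(-1 + l))
d(f) - (659*(-72) + 764) = (-9 + 1865²*(-1 + 1865)) - (659*(-72) + 764) = (-9 + 3478225*1864) - (-47448 + 764) = (-9 + 6483411400) - 1*(-46684) = 6483411391 + 46684 = 6483458075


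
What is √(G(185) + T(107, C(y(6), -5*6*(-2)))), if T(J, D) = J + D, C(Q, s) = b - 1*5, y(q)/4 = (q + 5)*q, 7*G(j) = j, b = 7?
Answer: 2*√1659/7 ≈ 11.637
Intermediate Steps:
G(j) = j/7
y(q) = 4*q*(5 + q) (y(q) = 4*((q + 5)*q) = 4*((5 + q)*q) = 4*(q*(5 + q)) = 4*q*(5 + q))
C(Q, s) = 2 (C(Q, s) = 7 - 1*5 = 7 - 5 = 2)
T(J, D) = D + J
√(G(185) + T(107, C(y(6), -5*6*(-2)))) = √((⅐)*185 + (2 + 107)) = √(185/7 + 109) = √(948/7) = 2*√1659/7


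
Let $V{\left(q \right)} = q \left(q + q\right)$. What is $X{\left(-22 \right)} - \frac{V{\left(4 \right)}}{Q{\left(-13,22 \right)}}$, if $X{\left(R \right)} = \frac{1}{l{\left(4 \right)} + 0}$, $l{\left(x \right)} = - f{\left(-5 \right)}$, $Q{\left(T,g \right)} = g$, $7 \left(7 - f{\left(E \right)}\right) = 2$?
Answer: $- \frac{829}{517} \approx -1.6035$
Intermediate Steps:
$f{\left(E \right)} = \frac{47}{7}$ ($f{\left(E \right)} = 7 - \frac{2}{7} = \frac{47}{7}$)
$V{\left(q \right)} = 2 q^{2}$ ($V{\left(q \right)} = q 2 q = 2 q^{2}$)
$l{\left(x \right)} = - \frac{47}{7}$ ($l{\left(x \right)} = \left(-1\right) \frac{47}{7} = - \frac{47}{7}$)
$X{\left(R \right)} = - \frac{7}{47}$ ($X{\left(R \right)} = \frac{1}{- \frac{47}{7} + 0} = \frac{1}{- \frac{47}{7}} = - \frac{7}{47}$)
$X{\left(-22 \right)} - \frac{V{\left(4 \right)}}{Q{\left(-13,22 \right)}} = - \frac{7}{47} - \frac{2 \cdot 4^{2}}{22} = - \frac{7}{47} - 2 \cdot 16 \cdot \frac{1}{22} = - \frac{7}{47} - 32 \cdot \frac{1}{22} = - \frac{7}{47} - \frac{16}{11} = - \frac{829}{517}$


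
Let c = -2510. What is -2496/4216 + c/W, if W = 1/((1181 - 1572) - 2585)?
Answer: 3936563208/527 ≈ 7.4698e+6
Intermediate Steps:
W = -1/2976 (W = 1/(-391 - 2585) = 1/(-2976) = -1/2976 ≈ -0.00033602)
-2496/4216 + c/W = -2496/4216 - 2510/(-1/2976) = -2496*1/4216 - 2510*(-2976) = -312/527 + 7469760 = 3936563208/527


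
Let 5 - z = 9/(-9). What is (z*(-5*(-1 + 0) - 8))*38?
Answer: -684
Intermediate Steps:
z = 6 (z = 5 - 9/(-9) = 5 - 9*(-1)/9 = 5 - 1*(-1) = 5 + 1 = 6)
(z*(-5*(-1 + 0) - 8))*38 = (6*(-5*(-1 + 0) - 8))*38 = (6*(-5*(-1) - 8))*38 = (6*(5 - 8))*38 = (6*(-3))*38 = -18*38 = -684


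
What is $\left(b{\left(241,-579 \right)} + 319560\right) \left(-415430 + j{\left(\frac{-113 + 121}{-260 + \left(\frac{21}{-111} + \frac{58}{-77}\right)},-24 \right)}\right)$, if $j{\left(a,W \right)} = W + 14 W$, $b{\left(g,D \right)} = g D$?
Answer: $-74850931590$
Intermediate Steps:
$b{\left(g,D \right)} = D g$
$j{\left(a,W \right)} = 15 W$
$\left(b{\left(241,-579 \right)} + 319560\right) \left(-415430 + j{\left(\frac{-113 + 121}{-260 + \left(\frac{21}{-111} + \frac{58}{-77}\right)},-24 \right)}\right) = \left(\left(-579\right) 241 + 319560\right) \left(-415430 + 15 \left(-24\right)\right) = \left(-139539 + 319560\right) \left(-415430 - 360\right) = 180021 \left(-415790\right) = -74850931590$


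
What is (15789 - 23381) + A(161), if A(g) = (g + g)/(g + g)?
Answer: -7591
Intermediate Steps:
A(g) = 1 (A(g) = (2*g)/((2*g)) = (2*g)*(1/(2*g)) = 1)
(15789 - 23381) + A(161) = (15789 - 23381) + 1 = -7592 + 1 = -7591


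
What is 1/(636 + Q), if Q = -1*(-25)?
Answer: 1/661 ≈ 0.0015129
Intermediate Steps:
Q = 25
1/(636 + Q) = 1/(636 + 25) = 1/661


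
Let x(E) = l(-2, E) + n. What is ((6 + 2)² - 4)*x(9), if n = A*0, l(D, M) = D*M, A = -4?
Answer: -1080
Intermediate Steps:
n = 0 (n = -4*0 = 0)
x(E) = -2*E (x(E) = -2*E + 0 = -2*E)
((6 + 2)² - 4)*x(9) = ((6 + 2)² - 4)*(-2*9) = (8² - 4)*(-18) = (64 - 4)*(-18) = 60*(-18) = -1080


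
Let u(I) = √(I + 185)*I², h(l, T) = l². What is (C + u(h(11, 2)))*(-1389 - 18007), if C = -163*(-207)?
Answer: -654440436 - 851930508*√34 ≈ -5.6220e+9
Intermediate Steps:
C = 33741
u(I) = I²*√(185 + I) (u(I) = √(185 + I)*I² = I²*√(185 + I))
(C + u(h(11, 2)))*(-1389 - 18007) = (33741 + (11²)²*√(185 + 11²))*(-1389 - 18007) = (33741 + 121²*√(185 + 121))*(-19396) = (33741 + 14641*√306)*(-19396) = (33741 + 14641*(3*√34))*(-19396) = (33741 + 43923*√34)*(-19396) = -654440436 - 851930508*√34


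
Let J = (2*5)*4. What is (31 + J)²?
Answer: 5041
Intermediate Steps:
J = 40 (J = 10*4 = 40)
(31 + J)² = (31 + 40)² = 71² = 5041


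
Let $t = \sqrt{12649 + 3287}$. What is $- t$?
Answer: $- 8 \sqrt{249} \approx -126.24$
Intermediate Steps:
$t = 8 \sqrt{249}$ ($t = \sqrt{15936} = 8 \sqrt{249} \approx 126.24$)
$- t = - 8 \sqrt{249}$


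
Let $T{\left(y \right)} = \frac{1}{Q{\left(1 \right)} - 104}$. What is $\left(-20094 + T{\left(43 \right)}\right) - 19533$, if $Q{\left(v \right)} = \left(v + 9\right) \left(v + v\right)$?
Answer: $- \frac{3328669}{84} \approx -39627.0$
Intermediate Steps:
$Q{\left(v \right)} = 2 v \left(9 + v\right)$ ($Q{\left(v \right)} = \left(9 + v\right) 2 v = 2 v \left(9 + v\right)$)
$T{\left(y \right)} = - \frac{1}{84}$ ($T{\left(y \right)} = \frac{1}{2 \cdot 1 \left(9 + 1\right) - 104} = \frac{1}{2 \cdot 1 \cdot 10 - 104} = \frac{1}{20 - 104} = \frac{1}{-84} = - \frac{1}{84}$)
$\left(-20094 + T{\left(43 \right)}\right) - 19533 = \left(-20094 - \frac{1}{84}\right) - 19533 = - \frac{1687897}{84} - 19533 = - \frac{3328669}{84}$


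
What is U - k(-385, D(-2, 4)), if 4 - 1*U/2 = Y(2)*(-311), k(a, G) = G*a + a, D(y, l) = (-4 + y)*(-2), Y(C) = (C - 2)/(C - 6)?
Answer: 5013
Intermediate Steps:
Y(C) = (-2 + C)/(-6 + C)
D(y, l) = 8 - 2*y
k(a, G) = a + G*a
U = 8 (U = 8 - 2*(-2 + 2)/(-6 + 2)*(-311) = 8 - 2*0/(-4)*(-311) = 8 - 2*(-¼*0)*(-311) = 8 - 0*(-311) = 8 - 2*0 = 8 + 0 = 8)
U - k(-385, D(-2, 4)) = 8 - (-385)*(1 + (8 - 2*(-2))) = 8 - (-385)*(1 + (8 + 4)) = 8 - (-385)*(1 + 12) = 8 - (-385)*13 = 8 - 1*(-5005) = 8 + 5005 = 5013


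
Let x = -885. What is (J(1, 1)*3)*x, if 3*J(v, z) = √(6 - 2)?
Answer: -1770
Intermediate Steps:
J(v, z) = ⅔ (J(v, z) = √(6 - 2)/3 = √4/3 = (⅓)*2 = ⅔)
(J(1, 1)*3)*x = ((⅔)*3)*(-885) = 2*(-885) = -1770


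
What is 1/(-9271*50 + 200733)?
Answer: -1/262817 ≈ -3.8049e-6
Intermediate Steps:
1/(-9271*50 + 200733) = 1/(-463550 + 200733) = 1/(-262817) = -1/262817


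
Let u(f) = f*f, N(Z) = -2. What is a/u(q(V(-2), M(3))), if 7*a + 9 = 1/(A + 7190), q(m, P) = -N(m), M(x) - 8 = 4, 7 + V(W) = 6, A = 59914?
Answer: -603935/1878912 ≈ -0.32143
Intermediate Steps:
V(W) = -1 (V(W) = -7 + 6 = -1)
M(x) = 12 (M(x) = 8 + 4 = 12)
q(m, P) = 2 (q(m, P) = -1*(-2) = 2)
u(f) = f²
a = -603935/469728 (a = -9/7 + 1/(7*(59914 + 7190)) = -9/7 + (⅐)/67104 = -9/7 + (⅐)*(1/67104) = -9/7 + 1/469728 = -603935/469728 ≈ -1.2857)
a/u(q(V(-2), M(3))) = -603935/(469728*(2²)) = -603935/469728/4 = -603935/469728*¼ = -603935/1878912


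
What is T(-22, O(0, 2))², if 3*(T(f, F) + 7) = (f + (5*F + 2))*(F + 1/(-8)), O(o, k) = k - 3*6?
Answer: 1125721/4 ≈ 2.8143e+5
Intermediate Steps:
O(o, k) = -18 + k (O(o, k) = k - 18 = -18 + k)
T(f, F) = -7 + (-⅛ + F)*(2 + f + 5*F)/3 (T(f, F) = -7 + ((f + (5*F + 2))*(F + 1/(-8)))/3 = -7 + ((f + (2 + 5*F))*(F - ⅛))/3 = -7 + ((2 + f + 5*F)*(-⅛ + F))/3 = -7 + ((-⅛ + F)*(2 + f + 5*F))/3 = -7 + (-⅛ + F)*(2 + f + 5*F)/3)
T(-22, O(0, 2))² = (-85/12 - 1/24*(-22) + 5*(-18 + 2)²/3 + 11*(-18 + 2)/24 + (⅓)*(-18 + 2)*(-22))² = (-85/12 + 11/12 + (5/3)*(-16)² + (11/24)*(-16) + (⅓)*(-16)*(-22))² = (-85/12 + 11/12 + (5/3)*256 - 22/3 + 352/3)² = (-85/12 + 11/12 + 1280/3 - 22/3 + 352/3)² = (1061/2)² = 1125721/4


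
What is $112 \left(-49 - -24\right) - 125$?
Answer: $-2925$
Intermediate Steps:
$112 \left(-49 - -24\right) - 125 = 112 \left(-49 + 24\right) - 125 = 112 \left(-25\right) - 125 = -2800 - 125 = -2925$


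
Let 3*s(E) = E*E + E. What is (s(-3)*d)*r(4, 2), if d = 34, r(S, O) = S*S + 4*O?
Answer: 1632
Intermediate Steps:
s(E) = E/3 + E**2/3 (s(E) = (E*E + E)/3 = (E**2 + E)/3 = (E + E**2)/3 = E/3 + E**2/3)
r(S, O) = S**2 + 4*O
(s(-3)*d)*r(4, 2) = (((1/3)*(-3)*(1 - 3))*34)*(4**2 + 4*2) = (((1/3)*(-3)*(-2))*34)*(16 + 8) = (2*34)*24 = 68*24 = 1632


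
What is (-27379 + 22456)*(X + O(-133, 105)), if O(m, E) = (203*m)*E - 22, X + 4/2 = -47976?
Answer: 14192492085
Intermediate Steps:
X = -47978 (X = -2 - 47976 = -47978)
O(m, E) = -22 + 203*E*m (O(m, E) = 203*E*m - 22 = -22 + 203*E*m)
(-27379 + 22456)*(X + O(-133, 105)) = (-27379 + 22456)*(-47978 + (-22 + 203*105*(-133))) = -4923*(-47978 + (-22 - 2834895)) = -4923*(-47978 - 2834917) = -4923*(-2882895) = 14192492085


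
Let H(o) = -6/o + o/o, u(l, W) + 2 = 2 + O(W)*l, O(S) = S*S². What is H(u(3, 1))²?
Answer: 1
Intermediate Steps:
O(S) = S³
u(l, W) = l*W³ (u(l, W) = -2 + (2 + W³*l) = -2 + (2 + l*W³) = l*W³)
H(o) = 1 - 6/o (H(o) = -6/o + 1 = 1 - 6/o)
H(u(3, 1))² = ((-6 + 3*1³)/((3*1³)))² = ((-6 + 3*1)/((3*1)))² = ((-6 + 3)/3)² = ((⅓)*(-3))² = (-1)² = 1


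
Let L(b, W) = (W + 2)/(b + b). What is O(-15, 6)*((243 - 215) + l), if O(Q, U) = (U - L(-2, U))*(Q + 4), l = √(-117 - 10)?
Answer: -2464 - 88*I*√127 ≈ -2464.0 - 991.71*I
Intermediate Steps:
L(b, W) = (2 + W)/(2*b) (L(b, W) = (2 + W)/((2*b)) = (2 + W)*(1/(2*b)) = (2 + W)/(2*b))
l = I*√127 (l = √(-127) = I*√127 ≈ 11.269*I)
O(Q, U) = (½ + 5*U/4)*(4 + Q) (O(Q, U) = (U - (2 + U)/(2*(-2)))*(Q + 4) = (U - (-1)*(2 + U)/(2*2))*(4 + Q) = (U - (-½ - U/4))*(4 + Q) = (U + (½ + U/4))*(4 + Q) = (½ + 5*U/4)*(4 + Q))
O(-15, 6)*((243 - 215) + l) = (2 + (½)*(-15) + 5*6 + (5/4)*(-15)*6)*((243 - 215) + I*√127) = (2 - 15/2 + 30 - 225/2)*(28 + I*√127) = -88*(28 + I*√127) = -2464 - 88*I*√127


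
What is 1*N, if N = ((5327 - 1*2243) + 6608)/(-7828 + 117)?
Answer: -9692/7711 ≈ -1.2569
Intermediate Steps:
N = -9692/7711 (N = ((5327 - 2243) + 6608)/(-7711) = (3084 + 6608)*(-1/7711) = 9692*(-1/7711) = -9692/7711 ≈ -1.2569)
1*N = 1*(-9692/7711) = -9692/7711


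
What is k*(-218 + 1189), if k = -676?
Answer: -656396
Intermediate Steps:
k*(-218 + 1189) = -676*(-218 + 1189) = -676*971 = -656396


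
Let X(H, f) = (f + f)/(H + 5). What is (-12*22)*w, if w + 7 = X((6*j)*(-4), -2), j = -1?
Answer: 54648/29 ≈ 1884.4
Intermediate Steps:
X(H, f) = 2*f/(5 + H) (X(H, f) = (2*f)/(5 + H) = 2*f/(5 + H))
w = -207/29 (w = -7 + 2*(-2)/(5 + (6*(-1))*(-4)) = -7 + 2*(-2)/(5 - 6*(-4)) = -7 + 2*(-2)/(5 + 24) = -7 + 2*(-2)/29 = -7 + 2*(-2)*(1/29) = -7 - 4/29 = -207/29 ≈ -7.1379)
(-12*22)*w = -12*22*(-207/29) = -264*(-207/29) = 54648/29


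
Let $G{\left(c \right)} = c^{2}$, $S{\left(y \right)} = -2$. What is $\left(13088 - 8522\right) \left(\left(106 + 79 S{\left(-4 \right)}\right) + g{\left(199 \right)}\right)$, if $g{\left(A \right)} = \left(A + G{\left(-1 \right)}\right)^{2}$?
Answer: $182402568$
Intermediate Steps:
$g{\left(A \right)} = \left(1 + A\right)^{2}$ ($g{\left(A \right)} = \left(A + \left(-1\right)^{2}\right)^{2} = \left(A + 1\right)^{2} = \left(1 + A\right)^{2}$)
$\left(13088 - 8522\right) \left(\left(106 + 79 S{\left(-4 \right)}\right) + g{\left(199 \right)}\right) = \left(13088 - 8522\right) \left(\left(106 + 79 \left(-2\right)\right) + \left(1 + 199\right)^{2}\right) = 4566 \left(\left(106 - 158\right) + 200^{2}\right) = 4566 \left(-52 + 40000\right) = 4566 \cdot 39948 = 182402568$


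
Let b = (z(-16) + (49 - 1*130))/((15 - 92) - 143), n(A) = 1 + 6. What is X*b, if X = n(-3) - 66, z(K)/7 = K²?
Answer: 100949/220 ≈ 458.86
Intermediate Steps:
n(A) = 7
z(K) = 7*K²
X = -59 (X = 7 - 66 = -59)
b = -1711/220 (b = (7*(-16)² + (49 - 1*130))/((15 - 92) - 143) = (7*256 + (49 - 130))/(-77 - 143) = (1792 - 81)/(-220) = 1711*(-1/220) = -1711/220 ≈ -7.7773)
X*b = -59*(-1711/220) = 100949/220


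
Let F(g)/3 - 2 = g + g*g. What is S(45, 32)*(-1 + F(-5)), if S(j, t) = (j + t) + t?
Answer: 7085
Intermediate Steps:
F(g) = 6 + 3*g + 3*g² (F(g) = 6 + 3*(g + g*g) = 6 + 3*(g + g²) = 6 + (3*g + 3*g²) = 6 + 3*g + 3*g²)
S(j, t) = j + 2*t
S(45, 32)*(-1 + F(-5)) = (45 + 2*32)*(-1 + (6 + 3*(-5) + 3*(-5)²)) = (45 + 64)*(-1 + (6 - 15 + 3*25)) = 109*(-1 + (6 - 15 + 75)) = 109*(-1 + 66) = 109*65 = 7085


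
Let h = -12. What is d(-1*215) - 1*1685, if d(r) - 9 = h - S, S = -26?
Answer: -1662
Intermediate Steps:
d(r) = 23 (d(r) = 9 + (-12 - 1*(-26)) = 9 + (-12 + 26) = 9 + 14 = 23)
d(-1*215) - 1*1685 = 23 - 1*1685 = 23 - 1685 = -1662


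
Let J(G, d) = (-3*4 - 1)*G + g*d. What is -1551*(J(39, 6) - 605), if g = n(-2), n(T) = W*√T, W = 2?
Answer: 1724712 - 18612*I*√2 ≈ 1.7247e+6 - 26321.0*I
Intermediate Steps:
n(T) = 2*√T
g = 2*I*√2 (g = 2*√(-2) = 2*(I*√2) = 2*I*√2 ≈ 2.8284*I)
J(G, d) = -13*G + 2*I*d*√2 (J(G, d) = (-3*4 - 1)*G + (2*I*√2)*d = (-12 - 1)*G + 2*I*d*√2 = -13*G + 2*I*d*√2)
-1551*(J(39, 6) - 605) = -1551*((-13*39 + 2*I*6*√2) - 605) = -1551*((-507 + 12*I*√2) - 605) = -1551*(-1112 + 12*I*√2) = 1724712 - 18612*I*√2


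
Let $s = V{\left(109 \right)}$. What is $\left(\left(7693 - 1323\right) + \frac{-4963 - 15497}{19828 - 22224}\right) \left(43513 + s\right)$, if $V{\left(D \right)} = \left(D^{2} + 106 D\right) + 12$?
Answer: $\frac{255837085200}{599} \approx 4.2711 \cdot 10^{8}$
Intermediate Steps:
$V{\left(D \right)} = 12 + D^{2} + 106 D$
$s = 23447$ ($s = 12 + 109^{2} + 106 \cdot 109 = 12 + 11881 + 11554 = 23447$)
$\left(\left(7693 - 1323\right) + \frac{-4963 - 15497}{19828 - 22224}\right) \left(43513 + s\right) = \left(\left(7693 - 1323\right) + \frac{-4963 - 15497}{19828 - 22224}\right) \left(43513 + 23447\right) = \left(6370 - \frac{20460}{-2396}\right) 66960 = \left(6370 - - \frac{5115}{599}\right) 66960 = \left(6370 + \frac{5115}{599}\right) 66960 = \frac{3820745}{599} \cdot 66960 = \frac{255837085200}{599}$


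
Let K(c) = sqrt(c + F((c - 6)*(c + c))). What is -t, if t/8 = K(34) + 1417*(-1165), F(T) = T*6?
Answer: 13206440 - 8*sqrt(11458) ≈ 1.3206e+7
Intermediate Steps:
F(T) = 6*T
K(c) = sqrt(c + 12*c*(-6 + c)) (K(c) = sqrt(c + 6*((c - 6)*(c + c))) = sqrt(c + 6*((-6 + c)*(2*c))) = sqrt(c + 6*(2*c*(-6 + c))) = sqrt(c + 12*c*(-6 + c)))
t = -13206440 + 8*sqrt(11458) (t = 8*(sqrt(34*(-71 + 12*34)) + 1417*(-1165)) = 8*(sqrt(34*(-71 + 408)) - 1650805) = 8*(sqrt(34*337) - 1650805) = 8*(sqrt(11458) - 1650805) = 8*(-1650805 + sqrt(11458)) = -13206440 + 8*sqrt(11458) ≈ -1.3206e+7)
-t = -(-13206440 + 8*sqrt(11458)) = 13206440 - 8*sqrt(11458)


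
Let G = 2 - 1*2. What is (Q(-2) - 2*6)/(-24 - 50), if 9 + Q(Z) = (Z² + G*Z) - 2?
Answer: 19/74 ≈ 0.25676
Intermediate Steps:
G = 0 (G = 2 - 2 = 0)
Q(Z) = -11 + Z² (Q(Z) = -9 + ((Z² + 0*Z) - 2) = -9 + ((Z² + 0) - 2) = -9 + (Z² - 2) = -9 + (-2 + Z²) = -11 + Z²)
(Q(-2) - 2*6)/(-24 - 50) = ((-11 + (-2)²) - 2*6)/(-24 - 50) = ((-11 + 4) - 12)/(-74) = (-7 - 12)*(-1/74) = -19*(-1/74) = 19/74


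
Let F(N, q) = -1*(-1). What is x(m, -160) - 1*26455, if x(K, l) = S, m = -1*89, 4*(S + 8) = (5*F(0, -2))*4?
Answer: -26458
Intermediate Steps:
F(N, q) = 1
S = -3 (S = -8 + ((5*1)*4)/4 = -8 + (5*4)/4 = -8 + (¼)*20 = -8 + 5 = -3)
m = -89
x(K, l) = -3
x(m, -160) - 1*26455 = -3 - 1*26455 = -3 - 26455 = -26458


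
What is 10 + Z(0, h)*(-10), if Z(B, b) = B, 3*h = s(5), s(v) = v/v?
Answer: 10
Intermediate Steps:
s(v) = 1
h = 1/3 (h = (1/3)*1 = 1/3 ≈ 0.33333)
10 + Z(0, h)*(-10) = 10 + 0*(-10) = 10 + 0 = 10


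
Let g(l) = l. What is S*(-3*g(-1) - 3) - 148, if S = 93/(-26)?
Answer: -148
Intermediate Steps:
S = -93/26 (S = 93*(-1/26) = -93/26 ≈ -3.5769)
S*(-3*g(-1) - 3) - 148 = -93*(-3*(-1) - 3)/26 - 148 = -93*(3 - 3)/26 - 148 = -93/26*0 - 148 = 0 - 148 = -148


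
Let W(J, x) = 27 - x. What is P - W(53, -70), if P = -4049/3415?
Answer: -335304/3415 ≈ -98.186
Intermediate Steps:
P = -4049/3415 (P = -4049*1/3415 = -4049/3415 ≈ -1.1857)
P - W(53, -70) = -4049/3415 - (27 - 1*(-70)) = -4049/3415 - (27 + 70) = -4049/3415 - 1*97 = -4049/3415 - 97 = -335304/3415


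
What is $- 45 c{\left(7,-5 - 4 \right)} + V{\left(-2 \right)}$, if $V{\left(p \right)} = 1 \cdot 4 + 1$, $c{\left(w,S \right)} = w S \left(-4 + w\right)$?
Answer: $8510$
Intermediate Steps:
$c{\left(w,S \right)} = S w \left(-4 + w\right)$
$V{\left(p \right)} = 5$ ($V{\left(p \right)} = 4 + 1 = 5$)
$- 45 c{\left(7,-5 - 4 \right)} + V{\left(-2 \right)} = - 45 \left(-5 - 4\right) 7 \left(-4 + 7\right) + 5 = - 45 \left(-5 - 4\right) 7 \cdot 3 + 5 = - 45 \left(\left(-9\right) 7 \cdot 3\right) + 5 = \left(-45\right) \left(-189\right) + 5 = 8505 + 5 = 8510$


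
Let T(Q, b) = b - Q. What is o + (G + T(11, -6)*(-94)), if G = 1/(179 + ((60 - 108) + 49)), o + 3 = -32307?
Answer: -5528159/180 ≈ -30712.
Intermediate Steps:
o = -32310 (o = -3 - 32307 = -32310)
G = 1/180 (G = 1/(179 + (-48 + 49)) = 1/(179 + 1) = 1/180 ≈ 0.0055556)
o + (G + T(11, -6)*(-94)) = -32310 + (1/180 + (-6 - 1*11)*(-94)) = -32310 + (1/180 + (-6 - 11)*(-94)) = -32310 + (1/180 - 17*(-94)) = -32310 + (1/180 + 1598) = -32310 + 287641/180 = -5528159/180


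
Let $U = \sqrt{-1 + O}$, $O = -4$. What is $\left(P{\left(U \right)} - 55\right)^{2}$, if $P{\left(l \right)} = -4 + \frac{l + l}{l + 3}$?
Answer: $\frac{9 \left(- 838 i + 1121 \sqrt{5}\right)}{- 2 i + 3 \sqrt{5}} \approx 3396.3 - 111.71 i$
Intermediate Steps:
$U = i \sqrt{5}$ ($U = \sqrt{-1 - 4} = \sqrt{-5} = i \sqrt{5} \approx 2.2361 i$)
$P{\left(l \right)} = -4 + \frac{2 l}{3 + l}$
$\left(P{\left(U \right)} - 55\right)^{2} = \left(\frac{2 \left(-6 - i \sqrt{5}\right)}{3 + i \sqrt{5}} - 55\right)^{2} = \left(-55 + \frac{2 \left(-6 - i \sqrt{5}\right)}{3 + i \sqrt{5}}\right)^{2}$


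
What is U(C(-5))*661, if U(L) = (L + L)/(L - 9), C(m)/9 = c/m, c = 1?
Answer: 661/3 ≈ 220.33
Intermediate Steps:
C(m) = 9/m (C(m) = 9*(1/m) = 9/m)
U(L) = 2*L/(-9 + L) (U(L) = (2*L)/(-9 + L) = 2*L/(-9 + L))
U(C(-5))*661 = (2*(9/(-5))/(-9 + 9/(-5)))*661 = (2*(9*(-⅕))/(-9 + 9*(-⅕)))*661 = (2*(-9/5)/(-9 - 9/5))*661 = (2*(-9/5)/(-54/5))*661 = (2*(-9/5)*(-5/54))*661 = (⅓)*661 = 661/3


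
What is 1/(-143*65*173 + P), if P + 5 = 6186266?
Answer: 1/4578226 ≈ 2.1843e-7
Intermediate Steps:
P = 6186261 (P = -5 + 6186266 = 6186261)
1/(-143*65*173 + P) = 1/(-143*65*173 + 6186261) = 1/(-9295*173 + 6186261) = 1/(-1608035 + 6186261) = 1/4578226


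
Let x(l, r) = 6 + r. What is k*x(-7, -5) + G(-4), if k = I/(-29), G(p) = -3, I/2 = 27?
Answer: -141/29 ≈ -4.8621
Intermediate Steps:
I = 54 (I = 2*27 = 54)
k = -54/29 (k = 54/(-29) = 54*(-1/29) = -54/29 ≈ -1.8621)
k*x(-7, -5) + G(-4) = -54*(6 - 5)/29 - 3 = -54/29*1 - 3 = -54/29 - 3 = -141/29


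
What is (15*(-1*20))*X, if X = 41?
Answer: -12300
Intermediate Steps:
(15*(-1*20))*X = (15*(-1*20))*41 = (15*(-20))*41 = -300*41 = -12300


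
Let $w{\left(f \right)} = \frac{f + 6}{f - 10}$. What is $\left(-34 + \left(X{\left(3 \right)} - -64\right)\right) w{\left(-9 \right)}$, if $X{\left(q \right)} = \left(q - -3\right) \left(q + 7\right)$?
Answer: $\frac{270}{19} \approx 14.211$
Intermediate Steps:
$w{\left(f \right)} = \frac{6 + f}{-10 + f}$
$X{\left(q \right)} = \left(3 + q\right) \left(7 + q\right)$ ($X{\left(q \right)} = \left(q + 3\right) \left(7 + q\right) = \left(3 + q\right) \left(7 + q\right)$)
$\left(-34 + \left(X{\left(3 \right)} - -64\right)\right) w{\left(-9 \right)} = \left(-34 + \left(\left(21 + 3^{2} + 10 \cdot 3\right) - -64\right)\right) \frac{6 - 9}{-10 - 9} = \left(-34 + \left(\left(21 + 9 + 30\right) + 64\right)\right) \frac{1}{-19} \left(-3\right) = \left(-34 + \left(60 + 64\right)\right) \left(\left(- \frac{1}{19}\right) \left(-3\right)\right) = \left(-34 + 124\right) \frac{3}{19} = 90 \cdot \frac{3}{19} = \frac{270}{19}$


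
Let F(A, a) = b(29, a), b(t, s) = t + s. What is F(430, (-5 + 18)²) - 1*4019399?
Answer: -4019201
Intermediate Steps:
b(t, s) = s + t
F(A, a) = 29 + a (F(A, a) = a + 29 = 29 + a)
F(430, (-5 + 18)²) - 1*4019399 = (29 + (-5 + 18)²) - 1*4019399 = (29 + 13²) - 4019399 = (29 + 169) - 4019399 = 198 - 4019399 = -4019201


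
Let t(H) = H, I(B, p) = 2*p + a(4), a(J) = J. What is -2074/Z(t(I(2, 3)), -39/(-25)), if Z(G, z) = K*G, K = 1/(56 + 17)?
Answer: -75701/5 ≈ -15140.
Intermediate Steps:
K = 1/73 ≈ 0.013699
I(B, p) = 4 + 2*p (I(B, p) = 2*p + 4 = 4 + 2*p)
Z(G, z) = G/73
-2074/Z(t(I(2, 3)), -39/(-25)) = -2074*73/(4 + 2*3) = -2074*73/(4 + 6) = -2074/((1/73)*10) = -2074/10/73 = -2074*73/10 = -75701/5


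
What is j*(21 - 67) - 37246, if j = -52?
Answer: -34854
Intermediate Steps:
j*(21 - 67) - 37246 = -52*(21 - 67) - 37246 = -52*(-46) - 37246 = 2392 - 37246 = -34854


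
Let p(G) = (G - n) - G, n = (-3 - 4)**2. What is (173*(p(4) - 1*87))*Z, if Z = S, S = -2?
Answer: 47056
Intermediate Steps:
n = 49 (n = (-7)**2 = 49)
Z = -2
p(G) = -49 (p(G) = (G - 1*49) - G = (G - 49) - G = (-49 + G) - G = -49)
(173*(p(4) - 1*87))*Z = (173*(-49 - 1*87))*(-2) = (173*(-49 - 87))*(-2) = (173*(-136))*(-2) = -23528*(-2) = 47056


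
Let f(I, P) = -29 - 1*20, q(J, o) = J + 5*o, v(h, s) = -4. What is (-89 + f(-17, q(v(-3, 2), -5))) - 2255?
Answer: -2393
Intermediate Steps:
f(I, P) = -49 (f(I, P) = -29 - 20 = -49)
(-89 + f(-17, q(v(-3, 2), -5))) - 2255 = (-89 - 49) - 2255 = -138 - 2255 = -2393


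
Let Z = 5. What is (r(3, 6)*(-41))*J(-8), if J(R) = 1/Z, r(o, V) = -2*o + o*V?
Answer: -492/5 ≈ -98.400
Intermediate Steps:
r(o, V) = -2*o + V*o
J(R) = 1/5
(r(3, 6)*(-41))*J(-8) = ((3*(-2 + 6))*(-41))*(1/5) = ((3*4)*(-41))*(1/5) = (12*(-41))*(1/5) = -492*1/5 = -492/5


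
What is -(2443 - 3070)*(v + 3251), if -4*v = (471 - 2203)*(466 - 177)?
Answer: 80499276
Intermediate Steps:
v = 125137 (v = -(471 - 2203)*(466 - 177)/4 = -(-433)*289 = -¼*(-500548) = 125137)
-(2443 - 3070)*(v + 3251) = -(2443 - 3070)*(125137 + 3251) = -(-627)*128388 = -1*(-80499276) = 80499276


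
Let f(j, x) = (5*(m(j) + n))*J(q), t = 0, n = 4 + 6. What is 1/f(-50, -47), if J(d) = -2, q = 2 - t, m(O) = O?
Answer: 1/400 ≈ 0.0025000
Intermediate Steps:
n = 10
q = 2 (q = 2 - 1*0 = 2 + 0 = 2)
f(j, x) = -100 - 10*j (f(j, x) = (5*(j + 10))*(-2) = (5*(10 + j))*(-2) = (50 + 5*j)*(-2) = -100 - 10*j)
1/f(-50, -47) = 1/(-100 - 10*(-50)) = 1/(-100 + 500) = 1/400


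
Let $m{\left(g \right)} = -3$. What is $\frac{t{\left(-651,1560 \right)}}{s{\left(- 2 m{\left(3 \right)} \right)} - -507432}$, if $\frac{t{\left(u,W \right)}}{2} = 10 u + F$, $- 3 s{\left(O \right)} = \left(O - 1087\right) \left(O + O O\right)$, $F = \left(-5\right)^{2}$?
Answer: $- \frac{6485}{261283} \approx -0.02482$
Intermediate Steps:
$F = 25$
$s{\left(O \right)} = - \frac{\left(-1087 + O\right) \left(O + O^{2}\right)}{3}$ ($s{\left(O \right)} = - \frac{\left(O - 1087\right) \left(O + O O\right)}{3} = - \frac{\left(-1087 + O\right) \left(O + O^{2}\right)}{3}$)
$t{\left(u,W \right)} = 50 + 20 u$ ($t{\left(u,W \right)} = 2 \left(10 u + 25\right) = 2 \left(25 + 10 u\right) = 50 + 20 u$)
$\frac{t{\left(-651,1560 \right)}}{s{\left(- 2 m{\left(3 \right)} \right)} - -507432} = \frac{50 + 20 \left(-651\right)}{\frac{\left(-2\right) \left(-3\right) \left(1087 - \left(\left(-2\right) \left(-3\right)\right)^{2} + 1086 \left(\left(-2\right) \left(-3\right)\right)\right)}{3} - -507432} = \frac{50 - 13020}{\frac{1}{3} \cdot 6 \left(1087 - 6^{2} + 1086 \cdot 6\right) + 507432} = - \frac{12970}{\frac{1}{3} \cdot 6 \left(1087 - 36 + 6516\right) + 507432} = - \frac{12970}{\frac{1}{3} \cdot 6 \cdot 7567 + 507432} = - \frac{12970}{15134 + 507432} = - \frac{12970}{522566} = \left(-12970\right) \frac{1}{522566} = - \frac{6485}{261283}$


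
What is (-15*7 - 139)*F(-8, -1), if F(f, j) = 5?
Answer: -1220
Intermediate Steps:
(-15*7 - 139)*F(-8, -1) = (-15*7 - 139)*5 = (-105 - 139)*5 = -244*5 = -1220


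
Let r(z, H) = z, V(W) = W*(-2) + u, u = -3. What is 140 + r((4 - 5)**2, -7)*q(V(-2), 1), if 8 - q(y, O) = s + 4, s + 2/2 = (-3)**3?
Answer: 172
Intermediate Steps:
V(W) = -3 - 2*W (V(W) = W*(-2) - 3 = -2*W - 3 = -3 - 2*W)
s = -28 (s = -1 + (-3)**3 = -1 - 27 = -28)
q(y, O) = 32 (q(y, O) = 8 - (-28 + 4) = 8 - 1*(-24) = 8 + 24 = 32)
140 + r((4 - 5)**2, -7)*q(V(-2), 1) = 140 + (4 - 5)**2*32 = 140 + (-1)**2*32 = 140 + 1*32 = 140 + 32 = 172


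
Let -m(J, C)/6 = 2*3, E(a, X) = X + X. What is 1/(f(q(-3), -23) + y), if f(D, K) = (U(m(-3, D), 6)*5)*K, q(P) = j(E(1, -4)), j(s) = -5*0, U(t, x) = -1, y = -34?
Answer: 1/81 ≈ 0.012346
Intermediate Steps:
E(a, X) = 2*X
m(J, C) = -36 (m(J, C) = -12*3 = -6*6 = -36)
j(s) = 0
q(P) = 0
f(D, K) = -5*K (f(D, K) = (-1*5)*K = -5*K)
1/(f(q(-3), -23) + y) = 1/(-5*(-23) - 34) = 1/(115 - 34) = 1/81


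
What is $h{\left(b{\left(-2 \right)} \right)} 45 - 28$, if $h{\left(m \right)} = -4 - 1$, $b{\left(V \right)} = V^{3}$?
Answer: $-253$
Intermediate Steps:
$h{\left(m \right)} = -5$
$h{\left(b{\left(-2 \right)} \right)} 45 - 28 = \left(-5\right) 45 - 28 = -225 - 28 = -253$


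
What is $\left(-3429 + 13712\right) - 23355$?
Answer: $-13072$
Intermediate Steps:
$\left(-3429 + 13712\right) - 23355 = 10283 - 23355 = -13072$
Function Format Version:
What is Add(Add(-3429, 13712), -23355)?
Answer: -13072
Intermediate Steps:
Add(Add(-3429, 13712), -23355) = Add(10283, -23355) = -13072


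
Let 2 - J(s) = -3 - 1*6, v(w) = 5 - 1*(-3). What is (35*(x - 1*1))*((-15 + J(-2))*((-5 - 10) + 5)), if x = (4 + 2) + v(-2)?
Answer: 18200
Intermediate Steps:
v(w) = 8 (v(w) = 5 + 3 = 8)
J(s) = 11 (J(s) = 2 - (-3 - 1*6) = 2 - (-3 - 6) = 2 - 1*(-9) = 2 + 9 = 11)
x = 14 (x = (4 + 2) + 8 = 6 + 8 = 14)
(35*(x - 1*1))*((-15 + J(-2))*((-5 - 10) + 5)) = (35*(14 - 1*1))*((-15 + 11)*((-5 - 10) + 5)) = (35*(14 - 1))*(-4*(-15 + 5)) = (35*13)*(-4*(-10)) = 455*40 = 18200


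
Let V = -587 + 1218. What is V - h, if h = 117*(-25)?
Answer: 3556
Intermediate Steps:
h = -2925
V = 631
V - h = 631 - 1*(-2925) = 631 + 2925 = 3556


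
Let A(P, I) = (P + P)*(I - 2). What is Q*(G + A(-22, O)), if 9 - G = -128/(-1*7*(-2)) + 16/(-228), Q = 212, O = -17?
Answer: 72256172/399 ≈ 1.8109e+5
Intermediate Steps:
A(P, I) = 2*P*(-2 + I) (A(P, I) = (2*P)*(-2 + I) = 2*P*(-2 + I))
G = 7267/399 (G = 9 - (-128/(-1*7*(-2)) + 16/(-228)) = 9 - (-128/((-7*(-2))) + 16*(-1/228)) = 9 - (-128/14 - 4/57) = 9 - (-128*1/14 - 4/57) = 9 - (-64/7 - 4/57) = 9 - 1*(-3676/399) = 9 + 3676/399 = 7267/399 ≈ 18.213)
Q*(G + A(-22, O)) = 212*(7267/399 + 2*(-22)*(-2 - 17)) = 212*(7267/399 + 2*(-22)*(-19)) = 212*(7267/399 + 836) = 212*(340831/399) = 72256172/399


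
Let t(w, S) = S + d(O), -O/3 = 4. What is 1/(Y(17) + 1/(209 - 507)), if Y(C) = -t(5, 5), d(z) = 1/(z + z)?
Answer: -3576/17743 ≈ -0.20154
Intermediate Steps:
O = -12 (O = -3*4 = -12)
d(z) = 1/(2*z)
t(w, S) = -1/24 + S (t(w, S) = S + (½)/(-12) = S + (½)*(-1/12) = S - 1/24 = -1/24 + S)
Y(C) = -119/24 (Y(C) = -(-1/24 + 5) = -1*119/24 = -119/24)
1/(Y(17) + 1/(209 - 507)) = 1/(-119/24 + 1/(209 - 507)) = 1/(-119/24 + 1/(-298)) = 1/(-119/24 - 1/298) = 1/(-17743/3576) = -3576/17743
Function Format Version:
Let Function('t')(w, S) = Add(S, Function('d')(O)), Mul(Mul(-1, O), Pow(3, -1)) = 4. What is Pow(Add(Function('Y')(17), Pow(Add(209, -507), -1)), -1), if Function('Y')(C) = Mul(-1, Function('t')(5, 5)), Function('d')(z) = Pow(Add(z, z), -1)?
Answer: Rational(-3576, 17743) ≈ -0.20154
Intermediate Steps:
O = -12 (O = Mul(-3, 4) = -12)
Function('d')(z) = Mul(Rational(1, 2), Pow(z, -1)) (Function('d')(z) = Pow(Mul(2, z), -1) = Mul(Rational(1, 2), Pow(z, -1)))
Function('t')(w, S) = Add(Rational(-1, 24), S) (Function('t')(w, S) = Add(S, Mul(Rational(1, 2), Pow(-12, -1))) = Add(S, Mul(Rational(1, 2), Rational(-1, 12))) = Add(S, Rational(-1, 24)) = Add(Rational(-1, 24), S))
Function('Y')(C) = Rational(-119, 24) (Function('Y')(C) = Mul(-1, Add(Rational(-1, 24), 5)) = Mul(-1, Rational(119, 24)) = Rational(-119, 24))
Pow(Add(Function('Y')(17), Pow(Add(209, -507), -1)), -1) = Pow(Add(Rational(-119, 24), Pow(Add(209, -507), -1)), -1) = Pow(Add(Rational(-119, 24), Pow(-298, -1)), -1) = Pow(Add(Rational(-119, 24), Rational(-1, 298)), -1) = Pow(Rational(-17743, 3576), -1) = Rational(-3576, 17743)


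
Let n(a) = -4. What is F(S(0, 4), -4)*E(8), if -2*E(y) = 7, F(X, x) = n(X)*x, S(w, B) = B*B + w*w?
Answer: -56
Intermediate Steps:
S(w, B) = B**2 + w**2
F(X, x) = -4*x
E(y) = -7/2 (E(y) = -1/2*7 = -7/2)
F(S(0, 4), -4)*E(8) = -4*(-4)*(-7/2) = 16*(-7/2) = -56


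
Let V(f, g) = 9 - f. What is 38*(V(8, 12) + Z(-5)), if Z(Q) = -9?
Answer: -304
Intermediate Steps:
38*(V(8, 12) + Z(-5)) = 38*((9 - 1*8) - 9) = 38*((9 - 8) - 9) = 38*(1 - 9) = 38*(-8) = -304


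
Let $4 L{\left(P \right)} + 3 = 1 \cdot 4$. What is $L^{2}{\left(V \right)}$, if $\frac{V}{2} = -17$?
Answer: $\frac{1}{16} \approx 0.0625$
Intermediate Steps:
$V = -34$ ($V = 2 \left(-17\right) = -34$)
$L{\left(P \right)} = \frac{1}{4}$ ($L{\left(P \right)} = - \frac{3}{4} + \frac{1 \cdot 4}{4} = - \frac{3}{4} + \frac{1}{4} \cdot 4 = - \frac{3}{4} + 1 = \frac{1}{4}$)
$L^{2}{\left(V \right)} = \left(\frac{1}{4}\right)^{2} = \frac{1}{16}$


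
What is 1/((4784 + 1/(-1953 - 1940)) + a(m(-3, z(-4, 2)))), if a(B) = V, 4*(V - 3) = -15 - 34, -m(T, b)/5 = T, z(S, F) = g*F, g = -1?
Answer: 15572/74352403 ≈ 0.00020944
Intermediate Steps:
z(S, F) = -F
m(T, b) = -5*T
V = -37/4 (V = 3 + (-15 - 34)/4 = 3 + (1/4)*(-49) = 3 - 49/4 = -37/4 ≈ -9.2500)
a(B) = -37/4
1/((4784 + 1/(-1953 - 1940)) + a(m(-3, z(-4, 2)))) = 1/((4784 + 1/(-1953 - 1940)) - 37/4) = 1/((4784 + 1/(-3893)) - 37/4) = 1/((4784 - 1/3893) - 37/4) = 1/(18624111/3893 - 37/4) = 1/(74352403/15572) = 15572/74352403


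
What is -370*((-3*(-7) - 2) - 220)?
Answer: 74370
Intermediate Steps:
-370*((-3*(-7) - 2) - 220) = -370*((21 - 2) - 220) = -370*(19 - 220) = -370*(-201) = 74370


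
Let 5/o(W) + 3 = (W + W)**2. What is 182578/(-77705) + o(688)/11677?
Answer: -4036601760182613/1717973358264305 ≈ -2.3496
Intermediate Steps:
o(W) = 5/(-3 + 4*W**2) (o(W) = 5/(-3 + (W + W)**2) = 5/(-3 + (2*W)**2) = 5/(-3 + 4*W**2))
182578/(-77705) + o(688)/11677 = 182578/(-77705) + (5/(-3 + 4*688**2))/11677 = 182578*(-1/77705) + (5/(-3 + 4*473344))*(1/11677) = -182578/77705 + (5/(-3 + 1893376))*(1/11677) = -182578/77705 + (5/1893373)*(1/11677) = -182578/77705 + 5/22108916521 = -4036601760182613/1717973358264305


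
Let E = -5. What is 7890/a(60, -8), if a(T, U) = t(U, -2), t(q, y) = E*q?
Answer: 789/4 ≈ 197.25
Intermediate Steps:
t(q, y) = -5*q
a(T, U) = -5*U
7890/a(60, -8) = 7890/((-5*(-8))) = 7890/40 = 7890*(1/40) = 789/4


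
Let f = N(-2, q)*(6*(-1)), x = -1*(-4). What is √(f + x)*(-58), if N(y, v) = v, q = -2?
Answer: -232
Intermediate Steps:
x = 4
f = 12 (f = -12*(-1) = -2*(-6) = 12)
√(f + x)*(-58) = √(12 + 4)*(-58) = √16*(-58) = 4*(-58) = -232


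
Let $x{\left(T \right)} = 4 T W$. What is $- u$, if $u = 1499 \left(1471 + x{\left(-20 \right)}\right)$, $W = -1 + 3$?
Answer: $-1965189$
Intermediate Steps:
$W = 2$
$x{\left(T \right)} = 8 T$ ($x{\left(T \right)} = 4 T 2 = 8 T$)
$u = 1965189$ ($u = 1499 \left(1471 + 8 \left(-20\right)\right) = 1499 \left(1471 - 160\right) = 1499 \cdot 1311 = 1965189$)
$- u = \left(-1\right) 1965189 = -1965189$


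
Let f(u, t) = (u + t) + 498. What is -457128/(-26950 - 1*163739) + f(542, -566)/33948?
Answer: 867164885/359639454 ≈ 2.4112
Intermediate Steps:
f(u, t) = 498 + t + u (f(u, t) = (t + u) + 498 = 498 + t + u)
-457128/(-26950 - 1*163739) + f(542, -566)/33948 = -457128/(-26950 - 1*163739) + (498 - 566 + 542)/33948 = -457128/(-26950 - 163739) + 474*(1/33948) = -457128/(-190689) + 79/5658 = -457128*(-1/190689) + 79/5658 = 152376/63563 + 79/5658 = 867164885/359639454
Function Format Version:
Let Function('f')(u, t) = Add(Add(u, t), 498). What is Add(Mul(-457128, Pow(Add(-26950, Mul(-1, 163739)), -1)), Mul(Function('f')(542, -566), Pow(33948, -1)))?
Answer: Rational(867164885, 359639454) ≈ 2.4112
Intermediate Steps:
Function('f')(u, t) = Add(498, t, u) (Function('f')(u, t) = Add(Add(t, u), 498) = Add(498, t, u))
Add(Mul(-457128, Pow(Add(-26950, Mul(-1, 163739)), -1)), Mul(Function('f')(542, -566), Pow(33948, -1))) = Add(Mul(-457128, Pow(Add(-26950, Mul(-1, 163739)), -1)), Mul(Add(498, -566, 542), Pow(33948, -1))) = Add(Mul(-457128, Pow(Add(-26950, -163739), -1)), Mul(474, Rational(1, 33948))) = Add(Mul(-457128, Pow(-190689, -1)), Rational(79, 5658)) = Add(Mul(-457128, Rational(-1, 190689)), Rational(79, 5658)) = Add(Rational(152376, 63563), Rational(79, 5658)) = Rational(867164885, 359639454)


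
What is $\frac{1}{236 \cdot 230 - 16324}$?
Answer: $\frac{1}{37956} \approx 2.6346 \cdot 10^{-5}$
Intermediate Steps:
$\frac{1}{236 \cdot 230 - 16324} = \frac{1}{54280 - 16324} = \frac{1}{37956}$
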